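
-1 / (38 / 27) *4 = -54 / 19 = -2.84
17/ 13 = 1.31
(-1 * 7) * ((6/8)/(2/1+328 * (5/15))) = -63/1336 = -0.05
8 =8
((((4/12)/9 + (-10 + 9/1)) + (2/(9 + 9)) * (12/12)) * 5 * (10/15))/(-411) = 230/33291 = 0.01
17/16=1.06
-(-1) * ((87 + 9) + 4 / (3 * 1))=292 / 3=97.33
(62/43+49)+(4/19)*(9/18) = 41297/817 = 50.55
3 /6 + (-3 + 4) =3 /2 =1.50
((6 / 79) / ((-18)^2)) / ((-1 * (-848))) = 1 / 3617568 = 0.00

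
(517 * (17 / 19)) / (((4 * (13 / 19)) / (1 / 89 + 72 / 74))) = 28485149 / 171236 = 166.35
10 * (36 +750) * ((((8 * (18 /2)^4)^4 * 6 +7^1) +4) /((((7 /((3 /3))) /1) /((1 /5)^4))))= 71588603581442311439244 /875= 81815546950219784501.99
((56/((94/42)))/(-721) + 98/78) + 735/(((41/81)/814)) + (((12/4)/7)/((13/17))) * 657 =64066383660730/54185313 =1182356.99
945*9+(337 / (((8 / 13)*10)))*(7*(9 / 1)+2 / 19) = 18180419 / 1520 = 11960.80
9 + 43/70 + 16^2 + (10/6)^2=268.39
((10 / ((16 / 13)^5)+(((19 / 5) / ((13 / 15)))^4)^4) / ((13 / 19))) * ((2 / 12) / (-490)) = -123686189312978025685478897662608707 / 13333809228929372532517109760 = -9276133.11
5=5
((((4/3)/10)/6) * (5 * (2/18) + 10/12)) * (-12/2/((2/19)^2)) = -1805/108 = -16.71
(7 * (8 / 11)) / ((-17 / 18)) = -5.39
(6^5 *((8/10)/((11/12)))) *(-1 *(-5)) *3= 1119744/11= 101794.91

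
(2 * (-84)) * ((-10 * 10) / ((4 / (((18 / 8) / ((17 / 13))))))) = 122850 / 17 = 7226.47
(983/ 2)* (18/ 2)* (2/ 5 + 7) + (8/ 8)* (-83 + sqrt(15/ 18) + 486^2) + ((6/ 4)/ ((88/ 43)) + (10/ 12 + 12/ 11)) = sqrt(30)/ 6 + 709762831/ 2640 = 268850.47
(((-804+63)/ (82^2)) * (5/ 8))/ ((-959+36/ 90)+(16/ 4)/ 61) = 19825/ 275899168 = 0.00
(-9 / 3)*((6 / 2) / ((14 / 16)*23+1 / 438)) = -15768 / 35263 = -0.45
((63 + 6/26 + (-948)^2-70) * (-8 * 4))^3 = -52254079571999095722606592/2197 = -23784287470186206519165.49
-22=-22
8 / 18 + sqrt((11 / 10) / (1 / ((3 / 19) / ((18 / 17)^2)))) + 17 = 17 * sqrt(6270) / 3420 + 157 / 9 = 17.84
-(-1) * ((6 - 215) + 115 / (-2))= -266.50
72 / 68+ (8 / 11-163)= -30147 / 187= -161.21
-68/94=-34/47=-0.72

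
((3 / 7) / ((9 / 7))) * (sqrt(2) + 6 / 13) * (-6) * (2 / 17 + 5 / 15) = -46 * sqrt(2) / 51 - 92 / 221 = -1.69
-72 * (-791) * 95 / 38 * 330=46985400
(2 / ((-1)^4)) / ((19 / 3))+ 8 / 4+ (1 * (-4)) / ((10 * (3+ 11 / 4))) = 4908 / 2185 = 2.25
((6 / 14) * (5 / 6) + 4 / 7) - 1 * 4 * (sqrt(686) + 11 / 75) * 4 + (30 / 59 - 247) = -112 * sqrt(14) - 15358001 / 61950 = -666.98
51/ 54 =17/ 18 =0.94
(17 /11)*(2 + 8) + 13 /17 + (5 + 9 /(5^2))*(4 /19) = 1540907 /88825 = 17.35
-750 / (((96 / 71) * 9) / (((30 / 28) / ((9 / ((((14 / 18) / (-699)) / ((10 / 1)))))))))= 8875 / 10870848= 0.00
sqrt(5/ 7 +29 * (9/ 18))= sqrt(2982)/ 14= 3.90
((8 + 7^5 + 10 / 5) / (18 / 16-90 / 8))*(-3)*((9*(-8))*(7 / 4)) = -1883504 / 3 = -627834.67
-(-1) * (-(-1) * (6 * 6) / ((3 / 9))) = 108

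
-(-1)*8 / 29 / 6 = 4 / 87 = 0.05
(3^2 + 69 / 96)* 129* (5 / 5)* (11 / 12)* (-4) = -147103 / 32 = -4596.97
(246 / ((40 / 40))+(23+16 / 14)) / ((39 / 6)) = 3782 / 91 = 41.56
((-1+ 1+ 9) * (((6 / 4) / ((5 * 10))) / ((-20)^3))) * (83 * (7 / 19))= -15687 / 15200000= -0.00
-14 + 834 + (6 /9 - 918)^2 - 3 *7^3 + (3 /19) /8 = 841291.46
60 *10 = 600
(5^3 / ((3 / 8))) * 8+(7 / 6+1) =16013 / 6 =2668.83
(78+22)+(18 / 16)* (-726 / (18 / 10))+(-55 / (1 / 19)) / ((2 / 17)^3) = -5136915 / 8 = -642114.38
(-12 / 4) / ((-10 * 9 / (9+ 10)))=19 / 30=0.63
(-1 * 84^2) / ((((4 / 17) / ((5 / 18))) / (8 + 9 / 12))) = -145775 / 2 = -72887.50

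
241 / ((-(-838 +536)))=241 / 302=0.80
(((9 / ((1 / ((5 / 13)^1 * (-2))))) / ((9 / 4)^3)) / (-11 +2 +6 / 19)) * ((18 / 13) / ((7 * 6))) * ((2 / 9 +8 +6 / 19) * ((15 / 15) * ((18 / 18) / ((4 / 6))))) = 93440 / 3162159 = 0.03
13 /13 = 1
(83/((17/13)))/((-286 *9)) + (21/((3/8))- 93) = -124625/3366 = -37.02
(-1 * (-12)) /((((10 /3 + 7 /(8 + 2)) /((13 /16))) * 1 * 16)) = 585 /3872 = 0.15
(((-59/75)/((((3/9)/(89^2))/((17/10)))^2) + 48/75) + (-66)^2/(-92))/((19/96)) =-1771618591794696/273125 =-6486475393.30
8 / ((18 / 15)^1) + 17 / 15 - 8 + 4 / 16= 1 / 20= 0.05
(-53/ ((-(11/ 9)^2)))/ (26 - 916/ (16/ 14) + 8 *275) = 8586/ 344729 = 0.02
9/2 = 4.50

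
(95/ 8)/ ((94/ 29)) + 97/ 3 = 81209/ 2256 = 36.00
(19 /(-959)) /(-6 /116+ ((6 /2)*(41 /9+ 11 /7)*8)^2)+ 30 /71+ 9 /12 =25231670193825 /21518918722732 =1.17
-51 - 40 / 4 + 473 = 412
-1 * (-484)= 484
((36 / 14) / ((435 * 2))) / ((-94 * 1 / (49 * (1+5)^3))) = -2268 / 6815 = -0.33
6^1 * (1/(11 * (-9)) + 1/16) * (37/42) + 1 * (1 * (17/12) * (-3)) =-44053/11088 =-3.97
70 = 70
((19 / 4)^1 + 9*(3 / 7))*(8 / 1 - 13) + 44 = 27 / 28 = 0.96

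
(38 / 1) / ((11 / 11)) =38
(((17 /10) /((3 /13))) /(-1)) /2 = -221 /60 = -3.68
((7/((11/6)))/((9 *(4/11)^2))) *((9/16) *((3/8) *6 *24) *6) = 18711/32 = 584.72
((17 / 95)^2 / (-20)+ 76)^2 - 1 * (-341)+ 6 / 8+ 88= 202176957517021 / 32580250000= 6205.51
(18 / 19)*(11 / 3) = 66 / 19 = 3.47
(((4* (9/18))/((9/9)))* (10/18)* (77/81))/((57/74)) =56980/41553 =1.37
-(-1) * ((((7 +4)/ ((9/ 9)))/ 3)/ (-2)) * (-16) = 88/ 3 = 29.33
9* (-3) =-27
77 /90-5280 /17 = -473891 /1530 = -309.73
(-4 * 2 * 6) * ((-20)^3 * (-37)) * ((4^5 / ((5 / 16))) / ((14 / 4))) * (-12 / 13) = 12278709731.87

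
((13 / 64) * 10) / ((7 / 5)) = 325 / 224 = 1.45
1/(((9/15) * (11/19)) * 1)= 95/33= 2.88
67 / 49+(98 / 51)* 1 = 8219 / 2499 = 3.29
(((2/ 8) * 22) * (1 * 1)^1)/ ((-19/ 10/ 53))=-2915/ 19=-153.42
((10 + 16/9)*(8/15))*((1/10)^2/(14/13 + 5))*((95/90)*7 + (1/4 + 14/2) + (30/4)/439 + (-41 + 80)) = 584257531/1053435375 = 0.55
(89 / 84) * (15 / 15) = 89 / 84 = 1.06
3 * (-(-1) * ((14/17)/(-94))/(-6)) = 7/1598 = 0.00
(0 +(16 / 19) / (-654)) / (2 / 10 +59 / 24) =-320 / 660649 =-0.00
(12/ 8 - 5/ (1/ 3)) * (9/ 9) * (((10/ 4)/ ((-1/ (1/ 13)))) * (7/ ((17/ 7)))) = 6615/ 884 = 7.48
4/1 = 4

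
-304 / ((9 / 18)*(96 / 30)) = -190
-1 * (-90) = 90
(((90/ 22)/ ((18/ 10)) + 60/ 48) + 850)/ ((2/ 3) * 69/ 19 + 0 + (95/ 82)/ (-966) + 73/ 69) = 4710110545/ 19192151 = 245.42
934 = 934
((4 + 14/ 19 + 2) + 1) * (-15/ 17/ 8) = -2205/ 2584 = -0.85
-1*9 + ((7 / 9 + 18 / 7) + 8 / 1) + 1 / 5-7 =-1402 / 315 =-4.45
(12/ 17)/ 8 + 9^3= 24789/ 34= 729.09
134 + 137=271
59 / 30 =1.97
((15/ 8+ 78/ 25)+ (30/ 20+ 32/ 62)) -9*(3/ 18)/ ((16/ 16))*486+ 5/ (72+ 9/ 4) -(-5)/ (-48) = -2659076239/ 3682800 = -722.03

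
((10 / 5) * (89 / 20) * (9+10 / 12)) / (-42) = -5251 / 2520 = -2.08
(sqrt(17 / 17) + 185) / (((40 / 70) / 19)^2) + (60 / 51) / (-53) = 1482214217 / 7208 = 205634.60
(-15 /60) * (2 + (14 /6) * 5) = -3.42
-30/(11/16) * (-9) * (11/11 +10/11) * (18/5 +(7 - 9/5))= 72576/11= 6597.82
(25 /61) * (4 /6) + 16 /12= 98 /61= 1.61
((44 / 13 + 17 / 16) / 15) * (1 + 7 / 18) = 4625 / 11232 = 0.41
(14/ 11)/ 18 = 0.07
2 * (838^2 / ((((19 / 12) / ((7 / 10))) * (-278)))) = -29494248 / 13205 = -2233.57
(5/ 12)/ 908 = 0.00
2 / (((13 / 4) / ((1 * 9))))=72 / 13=5.54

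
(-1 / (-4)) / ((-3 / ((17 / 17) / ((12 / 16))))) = -1 / 9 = -0.11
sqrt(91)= 9.54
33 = 33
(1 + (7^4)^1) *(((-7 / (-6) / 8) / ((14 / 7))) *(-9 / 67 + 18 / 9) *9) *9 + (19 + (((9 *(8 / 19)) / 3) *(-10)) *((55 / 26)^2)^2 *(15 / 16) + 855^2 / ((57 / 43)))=42010013623289 / 72716306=577724.80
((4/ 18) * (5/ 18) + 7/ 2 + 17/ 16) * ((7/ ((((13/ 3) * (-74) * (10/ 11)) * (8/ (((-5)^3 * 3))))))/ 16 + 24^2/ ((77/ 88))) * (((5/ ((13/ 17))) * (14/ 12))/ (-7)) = -1647138065905/ 496484352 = -3317.60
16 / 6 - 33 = -91 / 3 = -30.33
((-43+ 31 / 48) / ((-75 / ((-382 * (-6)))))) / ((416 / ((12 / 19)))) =20437 / 10400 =1.97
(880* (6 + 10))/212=3520/53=66.42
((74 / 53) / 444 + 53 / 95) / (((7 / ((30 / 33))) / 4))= 67796 / 232617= 0.29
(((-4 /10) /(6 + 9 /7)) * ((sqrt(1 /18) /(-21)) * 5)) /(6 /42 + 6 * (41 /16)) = 56 * sqrt(2) /398871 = 0.00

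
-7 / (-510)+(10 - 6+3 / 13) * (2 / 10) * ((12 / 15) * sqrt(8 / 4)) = 7 / 510+44 * sqrt(2) / 65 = 0.97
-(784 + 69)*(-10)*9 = 76770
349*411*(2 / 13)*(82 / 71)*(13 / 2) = 165661.94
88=88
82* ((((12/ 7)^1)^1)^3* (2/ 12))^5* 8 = 1299769309790208/ 4747561509943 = 273.78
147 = 147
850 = 850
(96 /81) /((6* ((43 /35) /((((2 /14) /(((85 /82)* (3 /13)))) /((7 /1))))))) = 17056 /1243431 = 0.01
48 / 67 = 0.72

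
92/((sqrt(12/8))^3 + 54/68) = -6256/235 + 53176 * sqrt(6)/2115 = 34.96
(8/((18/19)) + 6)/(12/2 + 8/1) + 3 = 254/63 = 4.03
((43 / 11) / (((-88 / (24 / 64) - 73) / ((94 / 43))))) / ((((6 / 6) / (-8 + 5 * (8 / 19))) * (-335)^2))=31584 / 21648988075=0.00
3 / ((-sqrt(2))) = -3 *sqrt(2) / 2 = -2.12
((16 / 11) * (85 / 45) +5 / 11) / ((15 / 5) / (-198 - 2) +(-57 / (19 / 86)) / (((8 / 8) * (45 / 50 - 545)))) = 344959400 / 49468023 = 6.97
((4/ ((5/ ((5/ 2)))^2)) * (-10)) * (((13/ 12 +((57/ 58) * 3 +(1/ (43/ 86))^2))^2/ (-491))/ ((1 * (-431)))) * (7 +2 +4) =-507781625/ 12814074792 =-0.04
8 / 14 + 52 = 368 / 7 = 52.57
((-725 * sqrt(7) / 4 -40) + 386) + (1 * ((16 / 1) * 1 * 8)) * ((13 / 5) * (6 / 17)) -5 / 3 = 117757 / 255 -725 * sqrt(7) / 4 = -17.75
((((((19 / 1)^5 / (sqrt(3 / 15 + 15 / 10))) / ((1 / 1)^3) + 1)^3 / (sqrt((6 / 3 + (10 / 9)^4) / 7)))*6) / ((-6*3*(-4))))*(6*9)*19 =2547641962104284997*sqrt(161854) / 786148 + 2102737904909707431204189*sqrt(6878795) / 6682258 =825313166237982783854.08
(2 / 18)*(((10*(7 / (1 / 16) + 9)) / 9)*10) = 12100 / 81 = 149.38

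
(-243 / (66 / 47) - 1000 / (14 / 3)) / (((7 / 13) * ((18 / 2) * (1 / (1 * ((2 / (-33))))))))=258479 / 53361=4.84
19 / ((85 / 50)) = 11.18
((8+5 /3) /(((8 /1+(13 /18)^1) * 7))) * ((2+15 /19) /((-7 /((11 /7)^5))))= -1485212322 /2456628769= -0.60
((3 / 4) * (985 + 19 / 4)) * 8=5938.50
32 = 32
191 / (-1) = -191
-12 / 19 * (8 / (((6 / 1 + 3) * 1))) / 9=-32 / 513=-0.06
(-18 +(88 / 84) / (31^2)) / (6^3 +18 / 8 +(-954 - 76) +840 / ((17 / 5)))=24700048 / 774930219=0.03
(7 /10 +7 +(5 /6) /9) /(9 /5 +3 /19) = 9994 /2511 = 3.98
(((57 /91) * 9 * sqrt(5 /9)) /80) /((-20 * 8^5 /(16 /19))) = -9 * sqrt(5) /298188800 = -0.00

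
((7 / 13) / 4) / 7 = 1 / 52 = 0.02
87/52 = 1.67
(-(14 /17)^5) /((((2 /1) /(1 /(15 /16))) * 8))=-537824 /21297855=-0.03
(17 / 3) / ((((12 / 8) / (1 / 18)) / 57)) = 323 / 27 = 11.96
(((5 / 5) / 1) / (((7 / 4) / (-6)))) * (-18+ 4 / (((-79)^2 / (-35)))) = 2699472 / 43687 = 61.79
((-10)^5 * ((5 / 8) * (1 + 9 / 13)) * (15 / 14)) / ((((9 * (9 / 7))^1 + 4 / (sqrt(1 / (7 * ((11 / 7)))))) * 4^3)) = 208828125 / 429104 -18046875 * sqrt(11) / 107276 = -71.29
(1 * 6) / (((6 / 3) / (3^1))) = 9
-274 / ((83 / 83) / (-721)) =197554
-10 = -10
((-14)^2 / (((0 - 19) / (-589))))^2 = 36917776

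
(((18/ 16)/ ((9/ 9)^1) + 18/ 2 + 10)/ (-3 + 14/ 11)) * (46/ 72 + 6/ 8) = -44275/ 2736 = -16.18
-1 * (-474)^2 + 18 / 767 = -172326474 / 767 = -224675.98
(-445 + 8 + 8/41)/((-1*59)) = 17909/2419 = 7.40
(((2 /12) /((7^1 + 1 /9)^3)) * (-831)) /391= -201933 /204996608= -0.00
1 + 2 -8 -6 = -11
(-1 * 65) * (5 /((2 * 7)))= -325 /14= -23.21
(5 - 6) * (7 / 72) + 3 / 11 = 139 / 792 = 0.18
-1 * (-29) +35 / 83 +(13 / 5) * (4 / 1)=16526 / 415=39.82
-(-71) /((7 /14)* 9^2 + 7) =142 /95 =1.49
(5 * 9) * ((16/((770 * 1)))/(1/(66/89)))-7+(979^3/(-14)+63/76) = -3173377324653/47348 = -67022415.41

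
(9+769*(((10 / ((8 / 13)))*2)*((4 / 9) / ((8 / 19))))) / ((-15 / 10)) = -950039 / 54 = -17593.31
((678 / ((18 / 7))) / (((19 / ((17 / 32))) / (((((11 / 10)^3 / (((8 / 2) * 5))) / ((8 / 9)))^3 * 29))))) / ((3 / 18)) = 670324507105140657 / 1245184000000000000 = 0.54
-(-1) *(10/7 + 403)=2831/7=404.43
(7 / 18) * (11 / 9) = 77 / 162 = 0.48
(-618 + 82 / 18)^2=30481441 / 81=376314.09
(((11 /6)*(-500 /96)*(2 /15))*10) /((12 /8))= -8.49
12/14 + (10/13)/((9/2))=842/819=1.03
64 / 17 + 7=183 / 17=10.76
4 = 4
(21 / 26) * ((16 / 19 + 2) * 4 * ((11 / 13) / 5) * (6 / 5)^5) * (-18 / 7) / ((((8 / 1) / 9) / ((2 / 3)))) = -374134464 / 50171875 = -7.46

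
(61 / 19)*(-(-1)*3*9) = 1647 / 19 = 86.68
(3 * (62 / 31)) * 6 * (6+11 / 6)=282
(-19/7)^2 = 361/49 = 7.37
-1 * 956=-956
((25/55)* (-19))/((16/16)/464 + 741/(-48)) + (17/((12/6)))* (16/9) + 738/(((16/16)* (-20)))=-75262151/3545190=-21.23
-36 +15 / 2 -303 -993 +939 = -771 / 2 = -385.50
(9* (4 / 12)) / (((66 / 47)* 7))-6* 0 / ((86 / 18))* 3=47 / 154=0.31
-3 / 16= -0.19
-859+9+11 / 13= -11039 / 13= -849.15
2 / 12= 1 / 6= 0.17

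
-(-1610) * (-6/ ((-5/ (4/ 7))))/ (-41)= -1104/ 41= -26.93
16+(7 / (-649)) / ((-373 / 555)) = 3877117 / 242077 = 16.02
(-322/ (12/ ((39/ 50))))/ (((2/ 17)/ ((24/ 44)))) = -97.04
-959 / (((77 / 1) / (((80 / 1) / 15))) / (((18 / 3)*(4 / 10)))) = -8768 / 55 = -159.42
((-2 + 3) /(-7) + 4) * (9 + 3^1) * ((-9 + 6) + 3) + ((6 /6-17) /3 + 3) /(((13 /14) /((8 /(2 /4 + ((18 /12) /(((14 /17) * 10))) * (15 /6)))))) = -87808 /4173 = -21.04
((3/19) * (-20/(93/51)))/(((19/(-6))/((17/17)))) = 6120/11191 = 0.55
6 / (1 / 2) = 12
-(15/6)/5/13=-1/26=-0.04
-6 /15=-2 /5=-0.40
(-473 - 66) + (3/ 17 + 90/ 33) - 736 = -237882/ 187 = -1272.10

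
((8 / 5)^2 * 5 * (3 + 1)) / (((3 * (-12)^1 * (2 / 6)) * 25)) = -64 / 375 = -0.17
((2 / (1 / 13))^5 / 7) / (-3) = -11881376 / 21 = -565779.81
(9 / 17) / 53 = 0.01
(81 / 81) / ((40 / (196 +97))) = 293 / 40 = 7.32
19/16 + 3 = 67/16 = 4.19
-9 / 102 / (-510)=1 / 5780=0.00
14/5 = 2.80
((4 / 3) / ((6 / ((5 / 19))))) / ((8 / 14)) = 35 / 342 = 0.10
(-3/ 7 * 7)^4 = 81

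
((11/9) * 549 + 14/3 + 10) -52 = 633.67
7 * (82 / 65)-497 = -488.17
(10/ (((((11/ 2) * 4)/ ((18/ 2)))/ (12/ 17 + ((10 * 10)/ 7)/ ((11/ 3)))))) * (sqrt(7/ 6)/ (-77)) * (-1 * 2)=90360 * sqrt(42)/ 1108723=0.53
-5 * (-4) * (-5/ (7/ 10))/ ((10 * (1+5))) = -50/ 21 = -2.38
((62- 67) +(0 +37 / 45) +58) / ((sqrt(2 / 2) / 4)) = 9688 / 45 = 215.29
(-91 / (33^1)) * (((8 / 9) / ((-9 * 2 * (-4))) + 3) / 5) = -22204 / 13365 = -1.66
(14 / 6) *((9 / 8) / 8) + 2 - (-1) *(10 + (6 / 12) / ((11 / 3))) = 8775 / 704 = 12.46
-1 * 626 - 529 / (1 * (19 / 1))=-12423 / 19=-653.84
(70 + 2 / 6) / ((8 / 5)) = 1055 / 24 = 43.96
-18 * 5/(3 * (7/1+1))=-15/4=-3.75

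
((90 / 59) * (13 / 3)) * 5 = 1950 / 59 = 33.05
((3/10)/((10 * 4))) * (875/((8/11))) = 1155/128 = 9.02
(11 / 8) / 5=11 / 40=0.28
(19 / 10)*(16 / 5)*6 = 912 / 25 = 36.48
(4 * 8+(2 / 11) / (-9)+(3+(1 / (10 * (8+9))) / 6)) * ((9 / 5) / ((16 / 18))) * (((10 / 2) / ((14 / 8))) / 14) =10597077 / 733040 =14.46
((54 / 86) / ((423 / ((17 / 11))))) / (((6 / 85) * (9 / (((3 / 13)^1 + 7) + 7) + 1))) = 267325 / 13427524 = 0.02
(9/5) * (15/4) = 27/4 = 6.75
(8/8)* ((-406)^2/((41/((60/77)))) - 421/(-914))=1291562191/412214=3133.23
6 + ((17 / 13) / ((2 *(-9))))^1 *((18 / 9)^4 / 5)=5.77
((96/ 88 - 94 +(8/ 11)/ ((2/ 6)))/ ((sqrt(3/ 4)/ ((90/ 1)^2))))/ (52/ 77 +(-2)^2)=-104790*sqrt(3)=-181501.60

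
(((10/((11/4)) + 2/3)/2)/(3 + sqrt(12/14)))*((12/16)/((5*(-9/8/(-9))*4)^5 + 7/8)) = 3976/658977 - 568*sqrt(42)/1976931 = 0.00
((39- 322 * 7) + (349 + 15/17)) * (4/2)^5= -59683.76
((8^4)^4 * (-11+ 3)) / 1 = -2251799813685248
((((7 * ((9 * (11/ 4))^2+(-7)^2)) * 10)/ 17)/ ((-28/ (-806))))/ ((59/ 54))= 575876925/ 8024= 71769.31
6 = 6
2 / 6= 1 / 3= 0.33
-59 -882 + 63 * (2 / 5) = -4579 / 5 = -915.80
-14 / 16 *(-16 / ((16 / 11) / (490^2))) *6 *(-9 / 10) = -24958395 / 2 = -12479197.50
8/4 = 2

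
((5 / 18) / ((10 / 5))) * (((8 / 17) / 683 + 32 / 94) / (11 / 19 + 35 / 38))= 465380 / 14734359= 0.03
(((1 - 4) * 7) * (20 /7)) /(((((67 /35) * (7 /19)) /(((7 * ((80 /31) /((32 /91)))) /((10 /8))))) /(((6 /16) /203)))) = -389025 /60233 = -6.46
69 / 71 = 0.97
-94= -94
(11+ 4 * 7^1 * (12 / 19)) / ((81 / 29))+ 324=514441 / 1539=334.27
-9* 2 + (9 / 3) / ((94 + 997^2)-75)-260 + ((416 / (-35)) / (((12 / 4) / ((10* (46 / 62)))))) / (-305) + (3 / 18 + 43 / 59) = -153604767238483 / 554513549660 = -277.01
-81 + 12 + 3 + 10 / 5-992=-1056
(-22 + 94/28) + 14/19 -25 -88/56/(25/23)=-294939/6650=-44.35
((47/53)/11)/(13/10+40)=470/240779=0.00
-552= -552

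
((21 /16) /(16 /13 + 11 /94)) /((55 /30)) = 4277 /8052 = 0.53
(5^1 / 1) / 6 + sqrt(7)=5 / 6 + sqrt(7)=3.48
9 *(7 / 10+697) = 62793 / 10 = 6279.30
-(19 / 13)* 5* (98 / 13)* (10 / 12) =-23275 / 507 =-45.91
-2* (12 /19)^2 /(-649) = 288 /234289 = 0.00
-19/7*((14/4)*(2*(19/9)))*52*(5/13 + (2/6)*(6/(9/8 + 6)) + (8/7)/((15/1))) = -1461556/945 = -1546.62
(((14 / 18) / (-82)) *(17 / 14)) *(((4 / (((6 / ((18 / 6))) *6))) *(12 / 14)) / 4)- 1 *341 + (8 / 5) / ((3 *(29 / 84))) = -1017105209 / 2996280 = -339.46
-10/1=-10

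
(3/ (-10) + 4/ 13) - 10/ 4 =-162/ 65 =-2.49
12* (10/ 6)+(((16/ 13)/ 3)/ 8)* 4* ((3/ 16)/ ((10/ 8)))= 20.03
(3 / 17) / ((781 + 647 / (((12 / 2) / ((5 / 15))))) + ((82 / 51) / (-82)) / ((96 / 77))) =0.00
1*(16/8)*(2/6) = 2/3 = 0.67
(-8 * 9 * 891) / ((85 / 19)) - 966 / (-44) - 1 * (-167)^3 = 4643145.10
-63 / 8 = -7.88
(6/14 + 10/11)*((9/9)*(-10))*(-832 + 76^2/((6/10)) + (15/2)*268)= -33386420/231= -144529.96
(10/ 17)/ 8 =5/ 68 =0.07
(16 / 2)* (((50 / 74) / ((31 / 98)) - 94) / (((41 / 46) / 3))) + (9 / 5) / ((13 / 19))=-7553166063 / 3056755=-2470.98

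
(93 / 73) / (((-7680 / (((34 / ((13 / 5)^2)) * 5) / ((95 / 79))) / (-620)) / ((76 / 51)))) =1897975 / 592176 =3.21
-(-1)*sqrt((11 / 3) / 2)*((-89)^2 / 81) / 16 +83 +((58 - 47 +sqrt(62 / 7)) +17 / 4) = sqrt(434) / 7 +7921*sqrt(66) / 7776 +393 / 4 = 109.50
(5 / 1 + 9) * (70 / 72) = 245 / 18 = 13.61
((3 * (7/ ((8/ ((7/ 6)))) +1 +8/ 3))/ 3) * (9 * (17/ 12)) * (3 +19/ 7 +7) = 340425/ 448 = 759.88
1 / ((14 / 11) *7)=11 / 98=0.11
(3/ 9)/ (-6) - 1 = -19/ 18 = -1.06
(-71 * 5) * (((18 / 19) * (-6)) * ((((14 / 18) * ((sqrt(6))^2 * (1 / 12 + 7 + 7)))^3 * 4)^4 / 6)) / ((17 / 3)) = 2667136781264878667684337916828897469155 / 27029552676552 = 98674839838493010364071690.00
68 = 68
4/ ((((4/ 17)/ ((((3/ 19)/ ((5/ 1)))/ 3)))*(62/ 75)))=255/ 1178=0.22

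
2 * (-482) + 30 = -934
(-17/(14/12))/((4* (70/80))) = -204/49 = -4.16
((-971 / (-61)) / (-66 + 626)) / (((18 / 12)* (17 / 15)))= 0.02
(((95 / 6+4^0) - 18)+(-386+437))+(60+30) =839 / 6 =139.83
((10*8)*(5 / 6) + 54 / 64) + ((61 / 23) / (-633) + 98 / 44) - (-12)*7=262616173 / 1708256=153.73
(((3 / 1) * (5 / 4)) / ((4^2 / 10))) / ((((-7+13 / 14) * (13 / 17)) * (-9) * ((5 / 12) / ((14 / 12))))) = 49 / 312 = 0.16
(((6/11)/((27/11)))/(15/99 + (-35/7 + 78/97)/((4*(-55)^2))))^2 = 376360000/174160809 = 2.16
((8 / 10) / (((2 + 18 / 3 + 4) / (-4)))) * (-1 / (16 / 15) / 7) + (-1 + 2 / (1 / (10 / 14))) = 13 / 28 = 0.46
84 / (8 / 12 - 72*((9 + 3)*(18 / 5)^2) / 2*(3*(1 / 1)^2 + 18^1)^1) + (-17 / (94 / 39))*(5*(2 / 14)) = -14617798305 / 2901100286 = -5.04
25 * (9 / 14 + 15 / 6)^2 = 12100 / 49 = 246.94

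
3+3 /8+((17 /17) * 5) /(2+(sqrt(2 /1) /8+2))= 18917 /4088-20 * sqrt(2) /511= 4.57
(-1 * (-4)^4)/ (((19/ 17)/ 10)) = -43520/ 19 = -2290.53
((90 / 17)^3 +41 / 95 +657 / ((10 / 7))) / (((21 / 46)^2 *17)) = 601172230702 / 3499112295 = 171.81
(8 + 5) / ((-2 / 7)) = -91 / 2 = -45.50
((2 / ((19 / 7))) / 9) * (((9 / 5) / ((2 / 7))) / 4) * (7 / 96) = 343 / 36480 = 0.01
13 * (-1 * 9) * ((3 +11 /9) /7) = -494 /7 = -70.57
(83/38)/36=83/1368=0.06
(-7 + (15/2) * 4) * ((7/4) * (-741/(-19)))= 6279/4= 1569.75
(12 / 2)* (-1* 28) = -168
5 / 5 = 1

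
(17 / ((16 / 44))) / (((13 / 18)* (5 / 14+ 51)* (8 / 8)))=11781 / 9347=1.26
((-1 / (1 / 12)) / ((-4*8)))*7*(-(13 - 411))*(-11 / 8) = -45969 / 32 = -1436.53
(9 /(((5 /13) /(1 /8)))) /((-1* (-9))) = 13 /40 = 0.32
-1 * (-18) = 18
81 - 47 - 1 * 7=27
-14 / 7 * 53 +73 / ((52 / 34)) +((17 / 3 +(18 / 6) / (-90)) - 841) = -174259 / 195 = -893.64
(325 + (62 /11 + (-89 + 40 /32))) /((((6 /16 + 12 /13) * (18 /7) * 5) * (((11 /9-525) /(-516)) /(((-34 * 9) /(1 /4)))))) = -17548.59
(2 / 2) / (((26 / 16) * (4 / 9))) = 18 / 13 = 1.38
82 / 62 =41 / 31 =1.32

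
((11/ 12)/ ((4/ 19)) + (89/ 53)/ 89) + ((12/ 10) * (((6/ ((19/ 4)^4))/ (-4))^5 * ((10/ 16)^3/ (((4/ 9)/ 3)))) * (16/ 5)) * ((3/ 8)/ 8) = 418188454715192484190097626885/ 95628892475996917643896648944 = 4.37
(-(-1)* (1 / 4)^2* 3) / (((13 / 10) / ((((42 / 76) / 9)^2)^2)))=12005 / 5855061888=0.00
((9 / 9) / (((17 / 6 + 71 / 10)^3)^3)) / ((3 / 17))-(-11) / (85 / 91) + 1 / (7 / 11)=287479114613561753053133 / 21537405328374013852655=13.35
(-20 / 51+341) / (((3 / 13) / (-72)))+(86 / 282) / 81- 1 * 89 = -20650275106 / 194157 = -106358.64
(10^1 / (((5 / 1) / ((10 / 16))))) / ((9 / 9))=5 / 4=1.25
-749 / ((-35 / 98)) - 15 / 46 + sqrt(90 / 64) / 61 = 3 * sqrt(10) / 488 + 482281 / 230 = 2096.89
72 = 72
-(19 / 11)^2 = -361 / 121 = -2.98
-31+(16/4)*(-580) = -2351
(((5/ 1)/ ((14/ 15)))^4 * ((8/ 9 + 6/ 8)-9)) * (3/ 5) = -558984375/ 153664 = -3637.71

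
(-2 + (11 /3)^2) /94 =103 /846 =0.12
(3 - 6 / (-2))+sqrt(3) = sqrt(3)+6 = 7.73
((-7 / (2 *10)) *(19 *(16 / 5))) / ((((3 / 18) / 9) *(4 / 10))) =-14364 / 5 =-2872.80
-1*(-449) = 449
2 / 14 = 1 / 7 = 0.14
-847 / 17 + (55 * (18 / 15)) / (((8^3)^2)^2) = -29102698397135 / 584115552256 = -49.82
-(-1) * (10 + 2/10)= 51/5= 10.20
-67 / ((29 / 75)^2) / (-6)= 125625 / 1682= 74.69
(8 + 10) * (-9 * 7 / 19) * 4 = -4536 / 19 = -238.74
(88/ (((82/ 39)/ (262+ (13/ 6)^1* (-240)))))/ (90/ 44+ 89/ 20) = -97400160/ 58589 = -1662.43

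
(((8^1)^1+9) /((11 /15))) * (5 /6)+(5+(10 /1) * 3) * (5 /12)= 33.90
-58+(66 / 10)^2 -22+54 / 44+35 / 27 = -503659 / 14850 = -33.92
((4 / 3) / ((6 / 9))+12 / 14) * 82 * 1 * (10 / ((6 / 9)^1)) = 24600 / 7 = 3514.29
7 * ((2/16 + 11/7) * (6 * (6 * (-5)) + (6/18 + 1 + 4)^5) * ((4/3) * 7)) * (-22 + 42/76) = -7165736725/729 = -9829542.83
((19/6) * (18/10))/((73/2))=57/365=0.16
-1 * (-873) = 873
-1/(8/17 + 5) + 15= 1378/93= 14.82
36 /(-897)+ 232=69356 /299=231.96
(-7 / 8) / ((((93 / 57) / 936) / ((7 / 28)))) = -15561 / 124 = -125.49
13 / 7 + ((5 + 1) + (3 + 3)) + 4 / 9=901 / 63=14.30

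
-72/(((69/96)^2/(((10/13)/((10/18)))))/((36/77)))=-47775744/529529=-90.22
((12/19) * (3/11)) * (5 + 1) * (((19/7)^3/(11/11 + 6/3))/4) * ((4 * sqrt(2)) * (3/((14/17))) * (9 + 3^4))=3194.13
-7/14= -1/2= -0.50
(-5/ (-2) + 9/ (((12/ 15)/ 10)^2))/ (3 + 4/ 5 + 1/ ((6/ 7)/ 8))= 84525/ 788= 107.27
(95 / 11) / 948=95 / 10428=0.01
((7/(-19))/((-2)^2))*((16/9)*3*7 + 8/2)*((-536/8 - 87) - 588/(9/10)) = 525574/171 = 3073.53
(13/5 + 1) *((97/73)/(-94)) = -873/17155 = -0.05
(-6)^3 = -216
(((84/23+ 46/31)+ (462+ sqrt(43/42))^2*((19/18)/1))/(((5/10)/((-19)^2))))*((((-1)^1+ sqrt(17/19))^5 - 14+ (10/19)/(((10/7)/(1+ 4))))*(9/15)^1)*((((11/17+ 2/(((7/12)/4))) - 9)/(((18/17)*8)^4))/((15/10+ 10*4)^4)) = -358787378819308022155/401024101591126315008 - 617440464355*sqrt(1806)/6695787443917824+ 22946063327*sqrt(583338)/8369734304897280+ 253340053691511393893*sqrt(323)/9524322412789249981440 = -0.42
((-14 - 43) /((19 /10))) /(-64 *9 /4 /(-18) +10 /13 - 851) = 390 /10949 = 0.04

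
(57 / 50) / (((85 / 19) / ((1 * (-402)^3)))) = -35178443532 / 2125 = -16554561.66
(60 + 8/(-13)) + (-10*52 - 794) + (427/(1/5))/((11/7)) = 14875/143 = 104.02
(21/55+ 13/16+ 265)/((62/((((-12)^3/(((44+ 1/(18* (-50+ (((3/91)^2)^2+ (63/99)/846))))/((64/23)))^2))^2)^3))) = 1928428186912202863200758861004958648355341882851530428357772651121687986555291345740031399763419341762156415873974419782010364636310964762065086903536661741777154970910455559004113043374373000856993792/4121058733904334348053721361432120986205583627897126821670305139415537271994586201019089392380677939767073719807290380921992171106302734260465747911243212918591350155022449210106807287713602444505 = 467944.84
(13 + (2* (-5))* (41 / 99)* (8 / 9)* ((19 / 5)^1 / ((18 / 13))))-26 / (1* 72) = 81341 / 32076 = 2.54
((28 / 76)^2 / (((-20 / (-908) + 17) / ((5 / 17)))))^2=63123025 / 11475996365376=0.00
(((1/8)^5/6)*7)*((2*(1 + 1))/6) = 7/294912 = 0.00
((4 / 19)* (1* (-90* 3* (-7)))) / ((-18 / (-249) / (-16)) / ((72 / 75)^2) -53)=-963809280 / 128392291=-7.51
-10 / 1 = -10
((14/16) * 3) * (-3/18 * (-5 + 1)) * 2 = 7/2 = 3.50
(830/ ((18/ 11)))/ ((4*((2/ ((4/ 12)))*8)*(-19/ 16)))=-4565/ 2052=-2.22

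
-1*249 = -249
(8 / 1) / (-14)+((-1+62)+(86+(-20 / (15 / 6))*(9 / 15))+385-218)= 10802 / 35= 308.63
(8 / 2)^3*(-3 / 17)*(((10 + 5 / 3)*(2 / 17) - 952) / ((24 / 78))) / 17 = 10084256 / 4913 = 2052.57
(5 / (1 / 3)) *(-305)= -4575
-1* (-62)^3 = 238328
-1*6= -6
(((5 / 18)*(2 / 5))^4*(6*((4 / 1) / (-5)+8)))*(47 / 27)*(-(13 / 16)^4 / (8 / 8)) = -1342367 / 268738560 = -0.00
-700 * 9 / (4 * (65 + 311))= -1575 / 376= -4.19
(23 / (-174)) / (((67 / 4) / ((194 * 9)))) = -26772 / 1943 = -13.78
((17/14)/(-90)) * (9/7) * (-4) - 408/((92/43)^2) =-23085269/259210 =-89.06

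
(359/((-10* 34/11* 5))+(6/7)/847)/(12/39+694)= -304244473/90975761800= -0.00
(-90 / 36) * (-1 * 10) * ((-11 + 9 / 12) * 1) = -1025 / 4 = -256.25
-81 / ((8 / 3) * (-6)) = 81 / 16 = 5.06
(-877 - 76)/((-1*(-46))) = -953/46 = -20.72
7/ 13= 0.54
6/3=2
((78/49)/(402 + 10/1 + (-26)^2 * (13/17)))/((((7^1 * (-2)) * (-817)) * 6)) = 221/8850815904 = 0.00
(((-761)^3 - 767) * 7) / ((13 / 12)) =-37019795232 / 13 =-2847676556.31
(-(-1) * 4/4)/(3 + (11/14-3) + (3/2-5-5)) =-7/54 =-0.13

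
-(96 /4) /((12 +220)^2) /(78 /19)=-19 /174928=-0.00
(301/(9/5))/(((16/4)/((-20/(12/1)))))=-7525/108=-69.68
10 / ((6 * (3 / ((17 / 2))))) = 85 / 18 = 4.72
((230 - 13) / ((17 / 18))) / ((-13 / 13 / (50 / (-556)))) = 48825 / 2363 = 20.66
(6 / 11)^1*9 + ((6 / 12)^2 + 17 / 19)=5061 / 836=6.05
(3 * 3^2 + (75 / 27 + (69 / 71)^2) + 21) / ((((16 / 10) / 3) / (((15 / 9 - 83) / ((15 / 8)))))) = -572566984 / 136107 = -4206.74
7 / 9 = 0.78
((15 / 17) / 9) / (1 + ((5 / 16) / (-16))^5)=5497558138880 / 56075092857201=0.10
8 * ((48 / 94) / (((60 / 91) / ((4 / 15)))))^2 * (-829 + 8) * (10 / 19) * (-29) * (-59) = -11911759268864 / 47217375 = -252274.92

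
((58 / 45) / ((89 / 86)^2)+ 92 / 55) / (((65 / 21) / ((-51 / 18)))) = -670995542 / 254858175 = -2.63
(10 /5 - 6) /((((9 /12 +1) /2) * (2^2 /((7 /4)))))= -2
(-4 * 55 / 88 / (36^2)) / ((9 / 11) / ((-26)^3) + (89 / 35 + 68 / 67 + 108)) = -283358075 / 16387031106972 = -0.00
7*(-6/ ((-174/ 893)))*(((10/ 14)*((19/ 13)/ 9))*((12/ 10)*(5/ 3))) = 169670/ 3393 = 50.01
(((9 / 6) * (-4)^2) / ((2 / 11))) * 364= 48048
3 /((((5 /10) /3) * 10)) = 9 /5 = 1.80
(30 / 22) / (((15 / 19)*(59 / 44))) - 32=-1812 / 59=-30.71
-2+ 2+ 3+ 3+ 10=16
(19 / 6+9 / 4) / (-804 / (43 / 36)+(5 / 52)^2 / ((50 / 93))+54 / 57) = -14359592 / 1781875269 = -0.01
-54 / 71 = -0.76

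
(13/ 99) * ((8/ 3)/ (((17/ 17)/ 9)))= 104/ 33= 3.15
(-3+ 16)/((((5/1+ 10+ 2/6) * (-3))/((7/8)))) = -91/368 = -0.25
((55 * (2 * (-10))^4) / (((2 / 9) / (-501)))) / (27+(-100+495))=-9919800000 / 211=-47013270.14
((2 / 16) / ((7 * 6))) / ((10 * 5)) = 1 / 16800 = 0.00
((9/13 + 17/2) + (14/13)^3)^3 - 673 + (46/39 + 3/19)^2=467.10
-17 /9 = -1.89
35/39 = 0.90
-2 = -2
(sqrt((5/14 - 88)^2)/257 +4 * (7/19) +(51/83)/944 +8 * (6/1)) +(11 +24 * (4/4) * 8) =677077377975/2678149712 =252.82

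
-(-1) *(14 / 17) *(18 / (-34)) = -126 / 289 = -0.44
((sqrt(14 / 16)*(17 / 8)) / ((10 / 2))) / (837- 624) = 17*sqrt(14) / 34080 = 0.00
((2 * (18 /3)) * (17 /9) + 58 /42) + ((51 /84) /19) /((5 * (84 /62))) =895709 /37240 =24.05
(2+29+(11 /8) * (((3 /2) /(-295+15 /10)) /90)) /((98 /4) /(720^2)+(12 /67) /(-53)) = -66995303986080 /7201081787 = -9303.51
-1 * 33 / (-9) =11 / 3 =3.67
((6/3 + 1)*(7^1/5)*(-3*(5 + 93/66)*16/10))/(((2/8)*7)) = -20304/275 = -73.83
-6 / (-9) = 0.67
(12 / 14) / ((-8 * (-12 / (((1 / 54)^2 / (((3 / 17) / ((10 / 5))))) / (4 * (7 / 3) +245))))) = 17 / 124594848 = 0.00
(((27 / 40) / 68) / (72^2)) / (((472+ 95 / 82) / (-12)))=-41 / 844266240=-0.00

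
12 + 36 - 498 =-450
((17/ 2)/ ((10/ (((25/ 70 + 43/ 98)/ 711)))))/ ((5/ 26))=2873/ 580650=0.00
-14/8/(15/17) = -119/60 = -1.98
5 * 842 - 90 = 4120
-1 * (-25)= 25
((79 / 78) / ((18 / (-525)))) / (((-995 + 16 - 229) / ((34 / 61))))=235025 / 17242992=0.01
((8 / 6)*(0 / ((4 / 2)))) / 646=0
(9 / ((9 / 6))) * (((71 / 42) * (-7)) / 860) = -71 / 860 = -0.08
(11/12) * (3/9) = 11/36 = 0.31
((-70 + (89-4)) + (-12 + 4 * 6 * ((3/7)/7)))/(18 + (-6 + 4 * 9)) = 73/784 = 0.09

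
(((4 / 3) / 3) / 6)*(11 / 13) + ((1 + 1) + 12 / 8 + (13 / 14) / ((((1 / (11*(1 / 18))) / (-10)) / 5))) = -60959 / 2457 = -24.81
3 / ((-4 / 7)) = -21 / 4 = -5.25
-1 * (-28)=28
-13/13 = -1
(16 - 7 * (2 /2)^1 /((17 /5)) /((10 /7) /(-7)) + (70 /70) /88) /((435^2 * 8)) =2603 /150976320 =0.00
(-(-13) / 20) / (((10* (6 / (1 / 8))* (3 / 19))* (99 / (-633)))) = -52117 / 950400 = -0.05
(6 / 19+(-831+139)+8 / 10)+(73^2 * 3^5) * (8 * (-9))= -8857503114 / 95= -93236874.88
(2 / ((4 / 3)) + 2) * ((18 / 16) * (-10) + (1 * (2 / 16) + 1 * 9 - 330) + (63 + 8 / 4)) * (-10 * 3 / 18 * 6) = 74795 / 8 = 9349.38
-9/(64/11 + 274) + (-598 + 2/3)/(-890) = 97249/152190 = 0.64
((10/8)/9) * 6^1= 5/6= 0.83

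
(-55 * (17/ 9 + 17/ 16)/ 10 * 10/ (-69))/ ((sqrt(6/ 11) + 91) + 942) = 0.00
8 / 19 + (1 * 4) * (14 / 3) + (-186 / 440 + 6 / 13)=3118007 / 163020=19.13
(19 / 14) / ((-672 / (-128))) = 38 / 147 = 0.26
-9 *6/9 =-6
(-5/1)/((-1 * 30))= 1/6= 0.17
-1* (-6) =6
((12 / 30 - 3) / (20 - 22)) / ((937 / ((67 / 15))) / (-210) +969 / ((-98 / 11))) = -42679 / 3603560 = -0.01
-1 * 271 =-271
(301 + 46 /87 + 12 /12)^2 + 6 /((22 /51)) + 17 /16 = 121942606715 /1332144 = 91538.61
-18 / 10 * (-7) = 12.60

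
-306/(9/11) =-374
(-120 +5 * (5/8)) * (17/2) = -15895/16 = -993.44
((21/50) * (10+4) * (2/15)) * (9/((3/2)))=4.70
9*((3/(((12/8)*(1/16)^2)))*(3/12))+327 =1479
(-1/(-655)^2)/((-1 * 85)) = 0.00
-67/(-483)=67/483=0.14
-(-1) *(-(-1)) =1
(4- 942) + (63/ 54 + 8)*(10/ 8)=-22237/ 24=-926.54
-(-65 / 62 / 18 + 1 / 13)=-271 / 14508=-0.02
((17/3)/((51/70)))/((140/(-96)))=-16/3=-5.33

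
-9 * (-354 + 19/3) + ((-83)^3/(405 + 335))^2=328653813769/547600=600171.32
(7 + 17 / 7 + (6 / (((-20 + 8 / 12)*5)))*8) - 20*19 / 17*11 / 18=-734252 / 155295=-4.73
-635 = -635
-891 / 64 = -13.92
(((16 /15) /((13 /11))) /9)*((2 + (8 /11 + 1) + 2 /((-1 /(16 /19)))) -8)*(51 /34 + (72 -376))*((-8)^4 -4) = 547946080 /741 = 739468.39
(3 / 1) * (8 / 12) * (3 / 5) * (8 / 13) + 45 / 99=853 / 715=1.19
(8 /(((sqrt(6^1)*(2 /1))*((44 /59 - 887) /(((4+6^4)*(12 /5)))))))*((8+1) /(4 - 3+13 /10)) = -22.50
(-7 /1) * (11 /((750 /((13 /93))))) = -1001 /69750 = -0.01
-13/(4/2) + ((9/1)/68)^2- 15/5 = -43847/4624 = -9.48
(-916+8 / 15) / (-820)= 3433 / 3075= 1.12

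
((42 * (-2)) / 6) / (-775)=14 / 775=0.02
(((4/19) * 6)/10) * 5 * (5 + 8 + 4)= 204/19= 10.74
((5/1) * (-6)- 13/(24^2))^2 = 299047849/331776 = 901.35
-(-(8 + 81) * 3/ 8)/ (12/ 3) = 267/ 32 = 8.34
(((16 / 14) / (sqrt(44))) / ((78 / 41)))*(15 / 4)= 205*sqrt(11) / 2002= 0.34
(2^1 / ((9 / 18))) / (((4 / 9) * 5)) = 9 / 5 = 1.80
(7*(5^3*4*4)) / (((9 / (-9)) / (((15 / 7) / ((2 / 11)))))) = -165000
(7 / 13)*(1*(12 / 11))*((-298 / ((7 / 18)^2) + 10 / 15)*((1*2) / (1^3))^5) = -37063424 / 1001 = -37026.40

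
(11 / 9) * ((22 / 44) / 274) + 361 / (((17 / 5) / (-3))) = -26706593 / 83844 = -318.53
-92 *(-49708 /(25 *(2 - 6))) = -1143284 /25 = -45731.36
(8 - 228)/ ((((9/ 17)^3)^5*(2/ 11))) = -3463531892326877109530/ 205891132094649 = -16822151.87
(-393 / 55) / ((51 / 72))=-10.09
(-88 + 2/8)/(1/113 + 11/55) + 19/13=-2569127/6136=-418.70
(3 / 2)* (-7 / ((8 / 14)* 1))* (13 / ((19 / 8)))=-1911 / 19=-100.58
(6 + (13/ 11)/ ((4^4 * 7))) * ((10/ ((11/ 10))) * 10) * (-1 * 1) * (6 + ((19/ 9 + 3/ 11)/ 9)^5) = -24914020386540651085625/ 7610127152590991952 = -3273.80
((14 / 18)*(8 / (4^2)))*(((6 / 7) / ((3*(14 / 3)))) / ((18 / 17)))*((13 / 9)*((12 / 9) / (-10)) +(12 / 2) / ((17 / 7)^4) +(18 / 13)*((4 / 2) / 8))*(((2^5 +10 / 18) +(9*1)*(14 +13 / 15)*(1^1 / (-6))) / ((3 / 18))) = 969483487 / 2148946200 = 0.45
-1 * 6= -6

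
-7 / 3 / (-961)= 7 / 2883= 0.00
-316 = -316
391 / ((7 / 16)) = 6256 / 7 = 893.71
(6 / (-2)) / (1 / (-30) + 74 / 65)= -1170 / 431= -2.71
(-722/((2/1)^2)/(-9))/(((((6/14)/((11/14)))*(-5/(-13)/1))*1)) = 51623/540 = 95.60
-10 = -10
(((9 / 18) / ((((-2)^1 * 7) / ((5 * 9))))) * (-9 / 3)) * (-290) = -19575 / 14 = -1398.21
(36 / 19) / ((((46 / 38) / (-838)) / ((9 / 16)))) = -33939 / 46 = -737.80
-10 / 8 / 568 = -0.00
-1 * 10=-10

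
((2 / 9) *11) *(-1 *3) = -22 / 3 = -7.33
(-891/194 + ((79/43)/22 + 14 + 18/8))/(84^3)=102605/5179781376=0.00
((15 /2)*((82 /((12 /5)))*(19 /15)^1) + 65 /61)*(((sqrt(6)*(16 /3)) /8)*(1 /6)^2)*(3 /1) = 238375*sqrt(6) /13176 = 44.32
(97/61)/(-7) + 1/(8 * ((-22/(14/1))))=-11525/37576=-0.31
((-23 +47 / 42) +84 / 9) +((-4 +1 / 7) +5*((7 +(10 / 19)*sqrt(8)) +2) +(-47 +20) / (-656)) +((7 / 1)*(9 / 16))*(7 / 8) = 100*sqrt(2) / 19 +3535661 / 110208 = 39.52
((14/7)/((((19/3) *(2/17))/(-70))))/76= -1785/722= -2.47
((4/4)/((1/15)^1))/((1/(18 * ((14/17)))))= 3780/17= 222.35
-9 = -9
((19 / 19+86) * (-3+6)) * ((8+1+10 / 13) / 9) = 3683 / 13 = 283.31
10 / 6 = 1.67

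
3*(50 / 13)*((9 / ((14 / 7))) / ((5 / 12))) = 1620 / 13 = 124.62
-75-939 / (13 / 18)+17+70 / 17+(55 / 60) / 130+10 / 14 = -251229371 / 185640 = -1353.31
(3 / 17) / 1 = 3 / 17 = 0.18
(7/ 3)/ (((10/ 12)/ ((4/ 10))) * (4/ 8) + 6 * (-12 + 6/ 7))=-0.04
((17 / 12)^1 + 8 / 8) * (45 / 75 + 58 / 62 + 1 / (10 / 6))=9599 / 1860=5.16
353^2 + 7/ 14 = 249219/ 2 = 124609.50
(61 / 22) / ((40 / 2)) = 61 / 440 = 0.14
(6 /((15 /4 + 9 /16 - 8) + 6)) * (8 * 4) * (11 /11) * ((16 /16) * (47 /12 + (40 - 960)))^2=69677001.23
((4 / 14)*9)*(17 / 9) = 34 / 7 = 4.86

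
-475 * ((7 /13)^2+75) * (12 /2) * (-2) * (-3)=-217580400 /169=-1287457.99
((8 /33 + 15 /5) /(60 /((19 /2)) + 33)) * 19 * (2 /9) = 77254 /221859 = 0.35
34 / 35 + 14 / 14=1.97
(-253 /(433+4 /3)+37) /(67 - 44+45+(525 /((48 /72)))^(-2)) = 29427654375 /54948325678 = 0.54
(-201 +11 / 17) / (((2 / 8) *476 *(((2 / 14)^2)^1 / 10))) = -238420 / 289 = -824.98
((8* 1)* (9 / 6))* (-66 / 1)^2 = 52272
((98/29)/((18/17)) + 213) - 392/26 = 682382/3393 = 201.11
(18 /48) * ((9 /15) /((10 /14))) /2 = 0.16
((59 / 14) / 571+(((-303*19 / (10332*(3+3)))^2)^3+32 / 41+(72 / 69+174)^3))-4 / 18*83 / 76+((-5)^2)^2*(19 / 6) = 55138843876099598143065556529901982158119 / 10276839554853050858474114626879488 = 5365350.27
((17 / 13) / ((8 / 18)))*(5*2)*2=765 / 13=58.85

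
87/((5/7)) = 609/5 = 121.80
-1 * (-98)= 98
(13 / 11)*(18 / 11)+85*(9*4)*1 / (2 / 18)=3332574 / 121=27541.93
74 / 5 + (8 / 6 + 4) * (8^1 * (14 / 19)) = 13178 / 285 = 46.24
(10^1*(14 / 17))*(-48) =-6720 / 17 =-395.29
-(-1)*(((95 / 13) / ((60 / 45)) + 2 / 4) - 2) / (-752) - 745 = -29132687 / 39104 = -745.01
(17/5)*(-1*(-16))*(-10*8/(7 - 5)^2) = -1088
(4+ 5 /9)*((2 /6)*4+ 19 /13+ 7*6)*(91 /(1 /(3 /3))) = 501389 /27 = 18569.96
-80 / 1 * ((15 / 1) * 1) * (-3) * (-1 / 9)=-400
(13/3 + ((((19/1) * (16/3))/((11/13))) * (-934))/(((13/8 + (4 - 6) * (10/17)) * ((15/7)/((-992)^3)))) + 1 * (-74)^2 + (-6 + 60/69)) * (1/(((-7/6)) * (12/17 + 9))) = -2682517291285526654266/267376725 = -10032725515975.73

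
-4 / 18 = -2 / 9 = -0.22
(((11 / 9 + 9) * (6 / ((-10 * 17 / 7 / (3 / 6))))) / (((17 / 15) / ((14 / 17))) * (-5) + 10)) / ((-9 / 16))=72128 / 100215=0.72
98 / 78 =1.26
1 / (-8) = -1 / 8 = -0.12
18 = 18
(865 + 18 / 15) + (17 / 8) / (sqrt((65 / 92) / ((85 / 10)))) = 17 * sqrt(50830) / 520 + 4331 / 5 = 873.57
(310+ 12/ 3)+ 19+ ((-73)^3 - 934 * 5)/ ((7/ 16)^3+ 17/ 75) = -120908892519/ 95357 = -1267960.32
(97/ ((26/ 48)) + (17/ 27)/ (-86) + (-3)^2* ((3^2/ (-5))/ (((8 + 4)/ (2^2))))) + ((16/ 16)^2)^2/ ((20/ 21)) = 52740859/ 301860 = 174.72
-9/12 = -3/4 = -0.75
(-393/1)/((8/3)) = -1179/8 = -147.38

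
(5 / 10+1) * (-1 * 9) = -27 / 2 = -13.50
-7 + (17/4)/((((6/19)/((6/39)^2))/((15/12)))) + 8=5671/4056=1.40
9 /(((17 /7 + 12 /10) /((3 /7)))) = 1.06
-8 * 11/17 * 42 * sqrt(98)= -2152.27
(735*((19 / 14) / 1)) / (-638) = -1995 / 1276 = -1.56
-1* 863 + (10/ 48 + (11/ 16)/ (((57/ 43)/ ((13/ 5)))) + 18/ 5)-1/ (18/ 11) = -2348731/ 2736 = -858.45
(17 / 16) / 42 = 17 / 672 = 0.03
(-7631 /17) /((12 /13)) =-99203 /204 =-486.29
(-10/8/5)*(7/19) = -7/76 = -0.09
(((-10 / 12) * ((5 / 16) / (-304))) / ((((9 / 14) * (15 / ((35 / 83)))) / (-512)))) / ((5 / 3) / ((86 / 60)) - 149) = 105350 / 812024109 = 0.00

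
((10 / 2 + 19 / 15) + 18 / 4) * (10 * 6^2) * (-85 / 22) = -164730 / 11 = -14975.45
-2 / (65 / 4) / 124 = -2 / 2015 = -0.00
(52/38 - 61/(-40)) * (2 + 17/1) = 2199/40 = 54.98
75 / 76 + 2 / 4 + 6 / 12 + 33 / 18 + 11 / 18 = 3031 / 684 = 4.43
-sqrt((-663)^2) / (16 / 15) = -9945 / 16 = -621.56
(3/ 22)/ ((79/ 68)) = 102/ 869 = 0.12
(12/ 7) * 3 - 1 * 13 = -55/ 7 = -7.86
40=40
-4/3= -1.33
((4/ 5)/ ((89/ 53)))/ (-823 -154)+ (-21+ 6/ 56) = -254343461/ 12173420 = -20.89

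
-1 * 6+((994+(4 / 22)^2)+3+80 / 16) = 120520 / 121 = 996.03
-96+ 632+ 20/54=14482/27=536.37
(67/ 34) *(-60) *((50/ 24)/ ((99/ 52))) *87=-11256.24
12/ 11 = 1.09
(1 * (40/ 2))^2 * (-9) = -3600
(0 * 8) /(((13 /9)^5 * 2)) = 0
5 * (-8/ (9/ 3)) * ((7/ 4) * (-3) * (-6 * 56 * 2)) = -47040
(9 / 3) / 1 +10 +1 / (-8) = 103 / 8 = 12.88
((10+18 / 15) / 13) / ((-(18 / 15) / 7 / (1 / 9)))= -196 / 351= -0.56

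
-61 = -61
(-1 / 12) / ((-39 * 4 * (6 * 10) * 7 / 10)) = 1 / 78624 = 0.00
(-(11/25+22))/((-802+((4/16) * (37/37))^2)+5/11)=98736/3526525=0.03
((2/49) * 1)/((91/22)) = 44/4459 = 0.01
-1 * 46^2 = -2116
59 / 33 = 1.79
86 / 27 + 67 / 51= 2065 / 459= 4.50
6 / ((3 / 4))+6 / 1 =14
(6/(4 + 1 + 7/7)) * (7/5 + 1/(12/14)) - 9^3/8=-10627/120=-88.56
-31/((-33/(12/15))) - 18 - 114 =-131.25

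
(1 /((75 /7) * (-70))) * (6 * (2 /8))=-1 /500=-0.00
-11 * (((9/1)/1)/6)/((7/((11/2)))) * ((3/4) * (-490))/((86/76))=724185/172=4210.38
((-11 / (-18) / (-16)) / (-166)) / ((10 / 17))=187 / 478080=0.00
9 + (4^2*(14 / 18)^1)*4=529 / 9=58.78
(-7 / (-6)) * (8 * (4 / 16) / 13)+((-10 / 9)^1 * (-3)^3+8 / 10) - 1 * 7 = 4676 / 195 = 23.98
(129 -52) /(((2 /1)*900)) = 77 /1800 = 0.04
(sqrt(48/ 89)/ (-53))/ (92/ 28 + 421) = -14*sqrt(267)/ 7004745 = -0.00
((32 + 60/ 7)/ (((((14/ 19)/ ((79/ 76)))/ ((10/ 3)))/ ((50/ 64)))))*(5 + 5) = 3505625/ 2352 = 1490.49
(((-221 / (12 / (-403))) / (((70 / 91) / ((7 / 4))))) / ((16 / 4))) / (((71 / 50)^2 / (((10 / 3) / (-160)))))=-1013091625 / 23228928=-43.61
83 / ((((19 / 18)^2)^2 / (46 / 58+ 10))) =2727171504 / 3779309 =721.61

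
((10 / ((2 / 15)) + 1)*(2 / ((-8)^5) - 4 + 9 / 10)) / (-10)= 4825183 / 204800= 23.56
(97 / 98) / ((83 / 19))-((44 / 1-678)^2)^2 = -1314199203361581 / 8134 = -161568625935.77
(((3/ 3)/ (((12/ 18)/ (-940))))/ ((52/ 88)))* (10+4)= -434280/ 13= -33406.15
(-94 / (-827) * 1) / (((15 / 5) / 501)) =15698 / 827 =18.98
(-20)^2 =400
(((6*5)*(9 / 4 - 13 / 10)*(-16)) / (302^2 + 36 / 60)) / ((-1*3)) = 760 / 456023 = 0.00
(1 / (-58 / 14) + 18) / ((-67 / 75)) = -38625 / 1943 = -19.88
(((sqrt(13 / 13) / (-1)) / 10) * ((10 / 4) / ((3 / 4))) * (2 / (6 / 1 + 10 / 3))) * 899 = -899 / 14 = -64.21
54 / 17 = 3.18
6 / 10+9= 48 / 5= 9.60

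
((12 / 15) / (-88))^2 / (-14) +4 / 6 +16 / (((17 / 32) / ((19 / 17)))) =5041681933 / 146869800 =34.33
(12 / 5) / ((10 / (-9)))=-54 / 25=-2.16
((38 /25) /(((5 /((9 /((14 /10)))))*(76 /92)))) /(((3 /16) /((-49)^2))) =757344 /25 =30293.76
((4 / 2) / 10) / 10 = 1 / 50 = 0.02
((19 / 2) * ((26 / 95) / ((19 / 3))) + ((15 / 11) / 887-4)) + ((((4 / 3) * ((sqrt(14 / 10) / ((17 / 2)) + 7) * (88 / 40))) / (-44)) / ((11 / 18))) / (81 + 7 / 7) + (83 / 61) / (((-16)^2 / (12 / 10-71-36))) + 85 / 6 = 17816499332297 / 1780388670720-6 * sqrt(35) / 191675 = 10.01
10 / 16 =0.62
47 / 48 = 0.98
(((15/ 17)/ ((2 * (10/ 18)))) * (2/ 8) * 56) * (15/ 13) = 2835/ 221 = 12.83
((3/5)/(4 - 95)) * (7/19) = -3/1235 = -0.00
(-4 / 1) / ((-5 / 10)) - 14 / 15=106 / 15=7.07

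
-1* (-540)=540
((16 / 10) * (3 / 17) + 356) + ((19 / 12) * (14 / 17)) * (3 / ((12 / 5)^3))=104744629 / 293760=356.57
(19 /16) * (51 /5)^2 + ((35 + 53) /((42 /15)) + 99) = 711133 /2800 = 253.98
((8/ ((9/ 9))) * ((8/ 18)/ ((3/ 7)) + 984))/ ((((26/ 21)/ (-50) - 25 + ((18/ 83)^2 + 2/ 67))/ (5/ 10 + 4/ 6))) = -3759442174075/ 10201586418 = -368.52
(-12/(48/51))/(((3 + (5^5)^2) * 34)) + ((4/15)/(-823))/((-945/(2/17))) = 0.00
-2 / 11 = -0.18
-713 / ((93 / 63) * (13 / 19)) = -9177 / 13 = -705.92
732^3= 392223168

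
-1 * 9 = -9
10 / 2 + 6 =11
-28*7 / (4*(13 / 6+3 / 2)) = -147 / 11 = -13.36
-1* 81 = -81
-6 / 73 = -0.08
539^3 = 156590819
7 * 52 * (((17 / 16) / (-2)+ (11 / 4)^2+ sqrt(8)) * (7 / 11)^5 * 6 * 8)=587303808 * sqrt(2) / 161051+ 2064739950 / 161051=17977.62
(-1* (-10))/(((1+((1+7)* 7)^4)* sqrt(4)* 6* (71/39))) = 65/1396498574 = 0.00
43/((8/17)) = 731/8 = 91.38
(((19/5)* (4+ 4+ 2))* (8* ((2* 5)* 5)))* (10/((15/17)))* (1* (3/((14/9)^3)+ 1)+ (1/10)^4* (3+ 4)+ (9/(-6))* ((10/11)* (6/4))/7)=73389038012/282975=259348.13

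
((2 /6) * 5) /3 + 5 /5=14 /9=1.56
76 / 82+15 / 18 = 433 / 246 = 1.76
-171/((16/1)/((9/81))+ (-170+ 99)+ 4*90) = -171/433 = -0.39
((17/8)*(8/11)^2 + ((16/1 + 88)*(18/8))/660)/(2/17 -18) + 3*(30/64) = 243431/183920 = 1.32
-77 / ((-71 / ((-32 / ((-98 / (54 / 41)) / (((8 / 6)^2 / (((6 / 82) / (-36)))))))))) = -202752 / 497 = -407.95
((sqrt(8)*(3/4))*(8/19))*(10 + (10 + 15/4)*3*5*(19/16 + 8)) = 365745*sqrt(2)/304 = 1701.45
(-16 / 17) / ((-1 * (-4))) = -4 / 17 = -0.24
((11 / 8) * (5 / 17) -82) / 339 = -3699 / 15368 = -0.24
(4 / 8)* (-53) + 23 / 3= -113 / 6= -18.83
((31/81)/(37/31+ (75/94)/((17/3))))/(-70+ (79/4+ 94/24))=-1535678/248077053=-0.01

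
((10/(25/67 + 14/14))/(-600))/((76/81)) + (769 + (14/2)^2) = 114387311/139840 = 817.99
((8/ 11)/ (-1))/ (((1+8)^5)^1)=-8/ 649539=-0.00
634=634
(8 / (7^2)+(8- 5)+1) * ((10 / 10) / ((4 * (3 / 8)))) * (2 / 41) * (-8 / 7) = -2176 / 14063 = -0.15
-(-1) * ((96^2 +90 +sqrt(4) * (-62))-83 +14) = 9113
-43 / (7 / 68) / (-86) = 4.86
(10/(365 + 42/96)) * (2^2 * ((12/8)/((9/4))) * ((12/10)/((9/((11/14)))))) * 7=2816/52623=0.05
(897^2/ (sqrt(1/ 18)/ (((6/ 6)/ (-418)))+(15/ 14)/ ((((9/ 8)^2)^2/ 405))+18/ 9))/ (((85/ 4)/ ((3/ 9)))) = 1334880124578 * sqrt(2)/ 98325888005+307589146956/ 5783875765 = 72.38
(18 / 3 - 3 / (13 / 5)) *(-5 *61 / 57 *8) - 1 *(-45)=-40125 / 247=-162.45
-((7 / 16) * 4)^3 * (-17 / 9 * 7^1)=40817 / 576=70.86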